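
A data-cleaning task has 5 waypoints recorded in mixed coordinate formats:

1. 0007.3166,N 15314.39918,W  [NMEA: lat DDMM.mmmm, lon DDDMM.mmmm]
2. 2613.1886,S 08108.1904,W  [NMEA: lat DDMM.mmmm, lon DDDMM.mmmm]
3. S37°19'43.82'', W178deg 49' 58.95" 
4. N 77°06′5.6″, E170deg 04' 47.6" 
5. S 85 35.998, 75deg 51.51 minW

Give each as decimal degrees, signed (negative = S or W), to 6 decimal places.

1. 0.121943, -153.239986
2. -26.219810, -81.136507
3. -37.328839, -178.833042
4. 77.101556, 170.079889
5. -85.599967, -75.858500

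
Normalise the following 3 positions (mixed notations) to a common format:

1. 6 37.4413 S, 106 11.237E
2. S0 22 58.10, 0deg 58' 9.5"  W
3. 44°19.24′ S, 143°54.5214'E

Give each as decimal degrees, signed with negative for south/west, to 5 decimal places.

1. -6.62402, 106.18728
2. -0.38281, -0.96931
3. -44.32067, 143.90869

Point 1:
  Lat: 6 + 37.4413/60 = 6.624022
  S ⇒ negate
  Longitude: 106 + 11.237/60 = 106.187283
  E ⇒ keep positive
Point 2:
  Latitude: 0° + 22/60 + 58.1/3600 = 0 + 0.366667 + 0.016139 = 0.382806
  hemisphere S, so the sign is −
  Longitude: 0° + 58/60 + 9.5/3600 = 0 + 0.966667 + 0.002639 = 0.969306
  hemisphere W, so the sign is −
Point 3:
  Latitude: 19.24′ = 0.320667°; total 44.320667
  S ⇒ negate
  λ: 54.5214′ = 0.908690°; total 143.908690
  E → positive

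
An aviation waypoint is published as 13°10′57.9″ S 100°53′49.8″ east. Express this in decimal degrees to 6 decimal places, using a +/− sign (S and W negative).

Lat: 10′ + 57.9″ = 10.96500′; 13 + 10.96500/60 = 13.1827500
hemisphere S, so the sign is −
λ: 53′ + 49.8″ = 53.83000′; 100 + 53.83000/60 = 100.8971667
E ⇒ keep positive

-13.182750, 100.897167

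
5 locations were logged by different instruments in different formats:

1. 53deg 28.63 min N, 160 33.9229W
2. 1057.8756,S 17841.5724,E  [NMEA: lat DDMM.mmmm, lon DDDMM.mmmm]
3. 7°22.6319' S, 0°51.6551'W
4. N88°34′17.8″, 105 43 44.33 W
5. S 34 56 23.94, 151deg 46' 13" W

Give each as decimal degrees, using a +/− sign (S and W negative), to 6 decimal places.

Point 1:
  φ: 28.63′ = 0.477167°; total 53.4771667
  N ⇒ keep positive
  Longitude: 160 + 33.9229/60 = 160.5653817
  W ⇒ negate
Point 2:
  φ: split at 2 digits → 10° and 57.8756′; 10 + 57.8756/60 = 10.9645933
  S → negative
  Longitude: degrees = first 3 digits = 178, minutes = 41.5724; 178 + 41.5724/60 = 178.6928733
  E → positive
Point 3:
  Latitude: 7 + 22.6319/60 = 7.3771983
  S ⇒ negate
  Lon: 0 + 51.6551/60 = 0.8609183
  W ⇒ negate
Point 4:
  φ: 88° + 34/60 + 17.8/3600 = 88 + 0.566667 + 0.004944 = 88.5716111
  N ⇒ keep positive
  Lon: 105 + 43/60 + 44.33/3600 = 105.7289806
  W → negative
Point 5:
  Latitude: 56′ + 23.94″ = 56.39900′; 34 + 56.39900/60 = 34.9399833
  S ⇒ negate
  Lon: 46′ + 13″ = 46.21667′; 151 + 46.21667/60 = 151.7702778
  hemisphere W, so the sign is −

1. 53.477167, -160.565382
2. -10.964593, 178.692873
3. -7.377198, -0.860918
4. 88.571611, -105.728981
5. -34.939983, -151.770278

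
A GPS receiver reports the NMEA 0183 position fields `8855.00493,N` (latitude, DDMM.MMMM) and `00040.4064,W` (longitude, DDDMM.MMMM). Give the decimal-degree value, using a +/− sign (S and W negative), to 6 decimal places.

88.916749, -0.673440

Lat: split at 2 digits → 88° and 55.00493′; 88 + 55.00493/60 = 88.9167488
N ⇒ keep positive
Lon: split at 3 digits → 000° and 40.4064′; 0 + 40.4064/60 = 0.6734400
hemisphere W, so the sign is −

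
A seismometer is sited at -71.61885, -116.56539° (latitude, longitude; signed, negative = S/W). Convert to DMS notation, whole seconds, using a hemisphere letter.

Latitude is negative → S; |value| = 71.618850
Lat: 0.618850 × 60 = 37.13100′ → 37′, remainder × 60 = 7.86″
Longitude is negative → W; |value| = 116.565390
Lon: 0.565390° → 33.92340′; 0.92340 × 60 = 55.40″

71°37′8″ S, 116°33′55″ W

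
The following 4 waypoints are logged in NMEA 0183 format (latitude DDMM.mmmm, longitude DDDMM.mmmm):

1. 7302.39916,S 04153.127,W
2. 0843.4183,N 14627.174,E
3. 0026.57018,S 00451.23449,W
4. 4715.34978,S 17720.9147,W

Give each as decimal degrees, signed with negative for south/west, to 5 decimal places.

1. -73.03999, -41.88545
2. 8.72364, 146.45290
3. -0.44284, -4.85391
4. -47.25583, -177.34858

Point 1:
  φ: degrees = first 2 digits = 73, minutes = 2.39916; 73 + 2.39916/60 = 73.039986
  S → negative
  Lon: split at 3 digits → 041° and 53.127′; 41 + 53.127/60 = 41.885450
  W ⇒ negate
Point 2:
  φ: split at 2 digits → 08° and 43.4183′; 8 + 43.4183/60 = 8.723638
  N ⇒ keep positive
  Lon: degrees = first 3 digits = 146, minutes = 27.174; 146 + 27.174/60 = 146.452900
  E → positive
Point 3:
  φ: split at 2 digits → 00° and 26.57018′; 0 + 26.57018/60 = 0.442836
  S ⇒ negate
  λ: split at 3 digits → 004° and 51.23449′; 4 + 51.23449/60 = 4.853908
  W → negative
Point 4:
  Lat: degrees = first 2 digits = 47, minutes = 15.34978; 47 + 15.34978/60 = 47.255830
  S → negative
  Lon: degrees = first 3 digits = 177, minutes = 20.9147; 177 + 20.9147/60 = 177.348578
  hemisphere W, so the sign is −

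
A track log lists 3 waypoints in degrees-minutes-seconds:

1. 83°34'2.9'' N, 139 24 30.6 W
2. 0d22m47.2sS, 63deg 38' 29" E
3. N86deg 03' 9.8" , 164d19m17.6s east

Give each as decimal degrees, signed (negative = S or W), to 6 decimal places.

Point 1:
  φ: 83° + 34/60 + 2.9/3600 = 83 + 0.566667 + 0.000806 = 83.5674722
  N → positive
  Lon: 24′ + 30.6″ = 24.51000′; 139 + 24.51000/60 = 139.4085000
  W ⇒ negate
Point 2:
  Lat: 0 + 22/60 + 47.2/3600 = 0.3797778
  hemisphere S, so the sign is −
  λ: 63 + 38/60 + 29/3600 = 63.6413889
  E ⇒ keep positive
Point 3:
  φ: 86° + 3/60 + 9.8/3600 = 86 + 0.050000 + 0.002722 = 86.0527222
  N → positive
  Longitude: 164 + 19/60 + 17.6/3600 = 164.3215556
  E ⇒ keep positive

1. 83.567472, -139.408500
2. -0.379778, 63.641389
3. 86.052722, 164.321556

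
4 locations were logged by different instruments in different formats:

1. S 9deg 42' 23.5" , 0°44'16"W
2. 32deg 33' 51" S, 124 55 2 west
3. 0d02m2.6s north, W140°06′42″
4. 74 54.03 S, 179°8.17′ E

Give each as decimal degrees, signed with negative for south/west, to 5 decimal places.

1. -9.70653, -0.73778
2. -32.56417, -124.91722
3. 0.03406, -140.11167
4. -74.90050, 179.13617

Point 1:
  Lat: 42′ + 23.5″ = 42.39167′; 9 + 42.39167/60 = 9.706528
  S → negative
  Longitude: 44′ + 16″ = 44.26667′; 0 + 44.26667/60 = 0.737778
  W ⇒ negate
Point 2:
  Lat: 32 + 33/60 + 51/3600 = 32.564167
  S ⇒ negate
  Longitude: 55′ + 2″ = 55.03333′; 124 + 55.03333/60 = 124.917222
  W ⇒ negate
Point 3:
  Latitude: 0° + 2/60 + 2.6/3600 = 0 + 0.033333 + 0.000722 = 0.034056
  N → positive
  Longitude: 140° + 6/60 + 42/3600 = 140 + 0.100000 + 0.011667 = 140.111667
  W → negative
Point 4:
  Latitude: 54.03′ = 0.900500°; total 74.900500
  S ⇒ negate
  λ: 8.17′ = 0.136167°; total 179.136167
  E ⇒ keep positive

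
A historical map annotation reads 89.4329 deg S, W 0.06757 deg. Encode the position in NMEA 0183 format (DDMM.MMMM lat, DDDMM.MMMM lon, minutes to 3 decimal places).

8925.974,S / 00004.054,W

φ: minutes = (89.432900 − 89) × 60 = 25.97400
λ: minutes = (0.067570 − 0) × 60 = 4.05420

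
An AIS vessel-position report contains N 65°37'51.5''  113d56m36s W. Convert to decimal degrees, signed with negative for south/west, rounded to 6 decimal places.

65.630972, -113.943333

Latitude: 65° + 37/60 + 51.5/3600 = 65 + 0.616667 + 0.014306 = 65.6309722
N → positive
λ: 113 + 56/60 + 36/3600 = 113.9433333
W → negative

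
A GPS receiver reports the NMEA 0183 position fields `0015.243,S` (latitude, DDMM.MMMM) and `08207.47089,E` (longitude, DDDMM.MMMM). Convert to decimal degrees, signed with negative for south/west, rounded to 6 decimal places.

Lat: degrees = first 2 digits = 0, minutes = 15.243; 0 + 15.243/60 = 0.2540500
S → negative
Lon: split at 3 digits → 082° and 7.47089′; 82 + 7.47089/60 = 82.1245148
E → positive

-0.254050, 82.124515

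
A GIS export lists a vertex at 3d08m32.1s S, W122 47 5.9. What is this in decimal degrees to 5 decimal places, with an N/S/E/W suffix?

3.14225° S, 122.78497° W

Latitude: 3 + 8/60 + 32.1/3600 = 3.142250
Lon: 47′ + 5.9″ = 47.09833′; 122 + 47.09833/60 = 122.784972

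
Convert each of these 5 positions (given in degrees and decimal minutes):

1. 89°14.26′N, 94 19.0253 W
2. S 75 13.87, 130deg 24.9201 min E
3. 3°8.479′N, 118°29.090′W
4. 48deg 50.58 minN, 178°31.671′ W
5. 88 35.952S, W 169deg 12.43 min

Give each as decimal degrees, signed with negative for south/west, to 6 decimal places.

1. 89.237667, -94.317088
2. -75.231167, 130.415335
3. 3.141317, -118.484833
4. 48.843000, -178.527850
5. -88.599200, -169.207167

Point 1:
  φ: 89 + 14.26/60 = 89.2376667
  N ⇒ keep positive
  Longitude: 19.0253′ = 0.317088°; total 94.3170883
  hemisphere W, so the sign is −
Point 2:
  Lat: 13.87′ = 0.231167°; total 75.2311667
  S ⇒ negate
  λ: 130 + 24.9201/60 = 130.4153350
  E ⇒ keep positive
Point 3:
  φ: 8.479′ = 0.141317°; total 3.1413167
  N ⇒ keep positive
  λ: 29.09′ = 0.484833°; total 118.4848333
  hemisphere W, so the sign is −
Point 4:
  φ: 48 + 50.58/60 = 48.8430000
  N ⇒ keep positive
  Lon: 178 + 31.671/60 = 178.5278500
  hemisphere W, so the sign is −
Point 5:
  φ: 35.952′ = 0.599200°; total 88.5992000
  S → negative
  Lon: 169 + 12.43/60 = 169.2071667
  W ⇒ negate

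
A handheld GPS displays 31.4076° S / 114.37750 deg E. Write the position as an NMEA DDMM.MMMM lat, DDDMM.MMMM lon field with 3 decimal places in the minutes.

Latitude: minutes = (31.407600 − 31) × 60 = 24.45600
λ: minutes = (114.377500 − 114) × 60 = 22.65000

3124.456,S / 11422.650,E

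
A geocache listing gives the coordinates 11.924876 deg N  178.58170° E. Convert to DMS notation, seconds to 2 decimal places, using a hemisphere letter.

11°55′29.55″ N, 178°34′54.12″ E

Lat: 0.924876 × 60 = 55.49256′ → 55′, remainder × 60 = 29.5536″
Longitude: 0.581700 × 60 = 34.90200′ → 34′, remainder × 60 = 54.1200″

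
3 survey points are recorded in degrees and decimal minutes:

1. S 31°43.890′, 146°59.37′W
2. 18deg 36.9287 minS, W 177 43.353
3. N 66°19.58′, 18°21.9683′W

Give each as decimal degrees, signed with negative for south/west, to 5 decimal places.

1. -31.73150, -146.98950
2. -18.61548, -177.72255
3. 66.32633, -18.36614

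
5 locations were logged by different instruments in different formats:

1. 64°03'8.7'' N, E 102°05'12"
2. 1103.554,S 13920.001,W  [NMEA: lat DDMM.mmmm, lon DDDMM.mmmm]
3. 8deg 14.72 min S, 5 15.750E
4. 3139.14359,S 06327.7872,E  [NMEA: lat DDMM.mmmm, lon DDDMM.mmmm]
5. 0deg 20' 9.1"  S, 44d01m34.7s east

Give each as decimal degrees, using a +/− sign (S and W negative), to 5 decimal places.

1. 64.05242, 102.08667
2. -11.05923, -139.33335
3. -8.24533, 5.26250
4. -31.65239, 63.46312
5. -0.33586, 44.02631

Point 1:
  Latitude: 3′ + 8.7″ = 3.14500′; 64 + 3.14500/60 = 64.052417
  N ⇒ keep positive
  Longitude: 102 + 5/60 + 12/3600 = 102.086667
  E → positive
Point 2:
  φ: split at 2 digits → 11° and 3.554′; 11 + 3.554/60 = 11.059233
  S ⇒ negate
  Lon: split at 3 digits → 139° and 20.001′; 139 + 20.001/60 = 139.333350
  hemisphere W, so the sign is −
Point 3:
  φ: 8 + 14.72/60 = 8.245333
  S → negative
  Longitude: 15.75′ = 0.262500°; total 5.262500
  E → positive
Point 4:
  Latitude: split at 2 digits → 31° and 39.14359′; 31 + 39.14359/60 = 31.652393
  S ⇒ negate
  Lon: degrees = first 3 digits = 63, minutes = 27.7872; 63 + 27.7872/60 = 63.463120
  E → positive
Point 5:
  φ: 0° + 20/60 + 9.1/3600 = 0 + 0.333333 + 0.002528 = 0.335861
  hemisphere S, so the sign is −
  Longitude: 44 + 1/60 + 34.7/3600 = 44.026306
  E ⇒ keep positive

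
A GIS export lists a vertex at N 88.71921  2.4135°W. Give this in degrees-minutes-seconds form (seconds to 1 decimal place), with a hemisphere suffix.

Latitude: 0.719210 × 60 = 43.15260′ → 43′, remainder × 60 = 9.156″
Longitude: 0.413500° → 24.81000′; 0.81000 × 60 = 48.600″

88°43′9.2″ N, 2°24′48.6″ W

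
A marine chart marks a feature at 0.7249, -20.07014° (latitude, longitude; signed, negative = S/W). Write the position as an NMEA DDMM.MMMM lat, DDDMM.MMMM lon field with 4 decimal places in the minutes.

0043.4940,N / 02004.2084,W

Latitude: fractional part 0.724900 → 43.494000 minutes
Longitude is negative → W; |value| = 20.070140
Lon: fractional part 0.070140 → 4.208400 minutes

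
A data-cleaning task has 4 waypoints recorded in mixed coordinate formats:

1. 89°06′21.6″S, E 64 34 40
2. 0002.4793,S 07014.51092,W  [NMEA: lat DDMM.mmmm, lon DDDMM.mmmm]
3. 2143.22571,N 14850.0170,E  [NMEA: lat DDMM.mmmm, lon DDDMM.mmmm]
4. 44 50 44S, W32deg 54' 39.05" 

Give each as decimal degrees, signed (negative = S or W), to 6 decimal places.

Point 1:
  Latitude: 89° + 6/60 + 21.6/3600 = 89 + 0.100000 + 0.006000 = 89.1060000
  hemisphere S, so the sign is −
  λ: 64° + 34/60 + 40/3600 = 64 + 0.566667 + 0.011111 = 64.5777778
  E ⇒ keep positive
Point 2:
  Latitude: split at 2 digits → 00° and 2.4793′; 0 + 2.4793/60 = 0.0413217
  hemisphere S, so the sign is −
  λ: split at 3 digits → 070° and 14.51092′; 70 + 14.51092/60 = 70.2418487
  hemisphere W, so the sign is −
Point 3:
  Lat: degrees = first 2 digits = 21, minutes = 43.22571; 21 + 43.22571/60 = 21.7204285
  N ⇒ keep positive
  Lon: degrees = first 3 digits = 148, minutes = 50.017; 148 + 50.017/60 = 148.8336167
  E ⇒ keep positive
Point 4:
  Latitude: 50′ + 44″ = 50.73333′; 44 + 50.73333/60 = 44.8455556
  S → negative
  Lon: 32° + 54/60 + 39.05/3600 = 32 + 0.900000 + 0.010847 = 32.9108472
  W → negative

1. -89.106000, 64.577778
2. -0.041322, -70.241849
3. 21.720429, 148.833617
4. -44.845556, -32.910847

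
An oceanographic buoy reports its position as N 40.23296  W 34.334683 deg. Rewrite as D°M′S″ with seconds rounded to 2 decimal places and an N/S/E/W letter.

40°13′58.66″ N, 34°20′4.86″ W

φ: whole degrees 40; 13.97760′ → 13′ and 58.6560″
λ: 0.334683° → 20.08098′; 0.08098 × 60 = 4.8588″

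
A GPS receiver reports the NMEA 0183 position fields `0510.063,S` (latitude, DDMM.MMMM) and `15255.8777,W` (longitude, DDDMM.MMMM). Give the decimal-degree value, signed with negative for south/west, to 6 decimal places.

Latitude: degrees = first 2 digits = 5, minutes = 10.063; 5 + 10.063/60 = 5.1677167
hemisphere S, so the sign is −
λ: degrees = first 3 digits = 152, minutes = 55.8777; 152 + 55.8777/60 = 152.9312950
W → negative

-5.167717, -152.931295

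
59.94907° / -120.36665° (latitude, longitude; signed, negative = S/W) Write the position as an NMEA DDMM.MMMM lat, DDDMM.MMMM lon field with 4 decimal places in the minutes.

5956.9442,N / 12021.9990,W

Latitude: minutes = (59.949070 − 59) × 60 = 56.944200
Longitude is negative → W; |value| = 120.366650
Lon: 120° + 0.366650 × 60 = 120° 21.999000′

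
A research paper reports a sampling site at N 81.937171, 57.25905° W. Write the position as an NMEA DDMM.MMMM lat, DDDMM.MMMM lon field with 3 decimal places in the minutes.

8156.230,N / 05715.543,W

Latitude: 81° + 0.937171 × 60 = 81° 56.23026′
λ: 57° + 0.259050 × 60 = 57° 15.54300′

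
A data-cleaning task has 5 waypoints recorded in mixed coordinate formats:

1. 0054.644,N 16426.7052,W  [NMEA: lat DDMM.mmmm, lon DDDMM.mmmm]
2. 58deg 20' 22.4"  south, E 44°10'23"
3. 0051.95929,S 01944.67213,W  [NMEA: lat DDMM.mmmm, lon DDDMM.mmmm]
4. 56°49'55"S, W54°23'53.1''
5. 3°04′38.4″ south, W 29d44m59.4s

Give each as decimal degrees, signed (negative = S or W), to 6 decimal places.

1. 0.910733, -164.445087
2. -58.339556, 44.173056
3. -0.865988, -19.744536
4. -56.831944, -54.398083
5. -3.077333, -29.749833

Point 1:
  Latitude: degrees = first 2 digits = 0, minutes = 54.644; 0 + 54.644/60 = 0.9107333
  N → positive
  λ: split at 3 digits → 164° and 26.7052′; 164 + 26.7052/60 = 164.4450867
  hemisphere W, so the sign is −
Point 2:
  Latitude: 58 + 20/60 + 22.4/3600 = 58.3395556
  hemisphere S, so the sign is −
  λ: 10′ + 23″ = 10.38333′; 44 + 10.38333/60 = 44.1730556
  E ⇒ keep positive
Point 3:
  φ: split at 2 digits → 00° and 51.95929′; 0 + 51.95929/60 = 0.8659882
  hemisphere S, so the sign is −
  Longitude: split at 3 digits → 019° and 44.67213′; 19 + 44.67213/60 = 19.7445355
  hemisphere W, so the sign is −
Point 4:
  φ: 56° + 49/60 + 55/3600 = 56 + 0.816667 + 0.015278 = 56.8319444
  hemisphere S, so the sign is −
  Longitude: 54° + 23/60 + 53.1/3600 = 54 + 0.383333 + 0.014750 = 54.3980833
  W → negative
Point 5:
  Latitude: 3 + 4/60 + 38.4/3600 = 3.0773333
  hemisphere S, so the sign is −
  Lon: 44′ + 59.4″ = 44.99000′; 29 + 44.99000/60 = 29.7498333
  W → negative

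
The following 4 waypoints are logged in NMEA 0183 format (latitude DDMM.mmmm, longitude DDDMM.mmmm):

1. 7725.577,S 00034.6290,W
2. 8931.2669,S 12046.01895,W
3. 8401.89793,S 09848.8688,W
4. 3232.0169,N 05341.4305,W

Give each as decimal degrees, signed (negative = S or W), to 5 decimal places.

Point 1:
  Latitude: split at 2 digits → 77° and 25.577′; 77 + 25.577/60 = 77.426283
  S → negative
  λ: degrees = first 3 digits = 0, minutes = 34.629; 0 + 34.629/60 = 0.577150
  W ⇒ negate
Point 2:
  Latitude: split at 2 digits → 89° and 31.2669′; 89 + 31.2669/60 = 89.521115
  S → negative
  λ: degrees = first 3 digits = 120, minutes = 46.01895; 120 + 46.01895/60 = 120.766983
  W → negative
Point 3:
  φ: split at 2 digits → 84° and 1.89793′; 84 + 1.89793/60 = 84.031632
  S → negative
  Lon: degrees = first 3 digits = 98, minutes = 48.8688; 98 + 48.8688/60 = 98.814480
  W → negative
Point 4:
  φ: degrees = first 2 digits = 32, minutes = 32.0169; 32 + 32.0169/60 = 32.533615
  N → positive
  Longitude: split at 3 digits → 053° and 41.4305′; 53 + 41.4305/60 = 53.690508
  hemisphere W, so the sign is −

1. -77.42628, -0.57715
2. -89.52112, -120.76698
3. -84.03163, -98.81448
4. 32.53362, -53.69051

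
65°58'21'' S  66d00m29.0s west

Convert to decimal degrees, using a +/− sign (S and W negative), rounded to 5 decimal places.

φ: 65° + 58/60 + 21/3600 = 65 + 0.966667 + 0.005833 = 65.972500
hemisphere S, so the sign is −
Longitude: 0′ + 29″ = 0.48333′; 66 + 0.48333/60 = 66.008056
W → negative

-65.97250, -66.00806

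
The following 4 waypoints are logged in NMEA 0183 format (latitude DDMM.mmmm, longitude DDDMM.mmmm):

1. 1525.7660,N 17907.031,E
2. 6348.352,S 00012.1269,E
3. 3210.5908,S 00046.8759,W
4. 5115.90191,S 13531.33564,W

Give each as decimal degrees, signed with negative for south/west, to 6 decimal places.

Point 1:
  φ: degrees = first 2 digits = 15, minutes = 25.766; 15 + 25.766/60 = 15.4294333
  N ⇒ keep positive
  Lon: split at 3 digits → 179° and 7.031′; 179 + 7.031/60 = 179.1171833
  E → positive
Point 2:
  Latitude: split at 2 digits → 63° and 48.352′; 63 + 48.352/60 = 63.8058667
  S ⇒ negate
  Lon: split at 3 digits → 000° and 12.1269′; 0 + 12.1269/60 = 0.2021150
  E ⇒ keep positive
Point 3:
  Latitude: split at 2 digits → 32° and 10.5908′; 32 + 10.5908/60 = 32.1765133
  S ⇒ negate
  λ: split at 3 digits → 000° and 46.8759′; 0 + 46.8759/60 = 0.7812650
  hemisphere W, so the sign is −
Point 4:
  Latitude: split at 2 digits → 51° and 15.90191′; 51 + 15.90191/60 = 51.2650318
  S ⇒ negate
  λ: degrees = first 3 digits = 135, minutes = 31.33564; 135 + 31.33564/60 = 135.5222607
  W ⇒ negate

1. 15.429433, 179.117183
2. -63.805867, 0.202115
3. -32.176513, -0.781265
4. -51.265032, -135.522261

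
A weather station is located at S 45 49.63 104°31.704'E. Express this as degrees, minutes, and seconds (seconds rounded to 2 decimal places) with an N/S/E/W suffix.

Lat: 49.63000′ → 49′ and 0.63000 × 60 = 37.8000″
Lon: fractional minutes 0.70400 × 60 = 42.2400″

45°49′37.80″ S, 104°31′42.24″ E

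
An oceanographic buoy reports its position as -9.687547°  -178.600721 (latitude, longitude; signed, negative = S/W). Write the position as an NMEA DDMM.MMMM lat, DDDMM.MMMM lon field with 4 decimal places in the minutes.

Latitude is negative → S; |value| = 9.687547
Latitude: fractional part 0.687547 → 41.252820 minutes
Longitude is negative → W; |value| = 178.600721
λ: minutes = (178.600721 − 178) × 60 = 36.043260

0941.2528,S / 17836.0433,W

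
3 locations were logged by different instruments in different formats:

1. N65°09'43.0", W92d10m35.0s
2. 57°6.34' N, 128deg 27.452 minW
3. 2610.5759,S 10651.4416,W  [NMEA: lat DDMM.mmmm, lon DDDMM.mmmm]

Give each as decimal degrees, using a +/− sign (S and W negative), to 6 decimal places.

Point 1:
  Latitude: 9′ + 43″ = 9.71667′; 65 + 9.71667/60 = 65.1619444
  N → positive
  λ: 92 + 10/60 + 35/3600 = 92.1763889
  hemisphere W, so the sign is −
Point 2:
  φ: 6.34′ = 0.105667°; total 57.1056667
  N ⇒ keep positive
  Lon: 128 + 27.452/60 = 128.4575333
  hemisphere W, so the sign is −
Point 3:
  Latitude: split at 2 digits → 26° and 10.5759′; 26 + 10.5759/60 = 26.1762650
  S ⇒ negate
  Longitude: split at 3 digits → 106° and 51.4416′; 106 + 51.4416/60 = 106.8573600
  W ⇒ negate

1. 65.161944, -92.176389
2. 57.105667, -128.457533
3. -26.176265, -106.857360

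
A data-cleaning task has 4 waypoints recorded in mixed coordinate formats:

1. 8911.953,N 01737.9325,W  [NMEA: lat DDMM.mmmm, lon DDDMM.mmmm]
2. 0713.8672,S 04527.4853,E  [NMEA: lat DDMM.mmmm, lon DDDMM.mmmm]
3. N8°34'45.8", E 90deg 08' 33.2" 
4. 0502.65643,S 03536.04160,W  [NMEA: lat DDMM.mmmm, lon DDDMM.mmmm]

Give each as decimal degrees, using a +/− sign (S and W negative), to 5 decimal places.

1. 89.19922, -17.63221
2. -7.23112, 45.45809
3. 8.57939, 90.14256
4. -5.04427, -35.60069

Point 1:
  Latitude: degrees = first 2 digits = 89, minutes = 11.953; 89 + 11.953/60 = 89.199217
  N → positive
  Longitude: degrees = first 3 digits = 17, minutes = 37.9325; 17 + 37.9325/60 = 17.632208
  W → negative
Point 2:
  Latitude: degrees = first 2 digits = 7, minutes = 13.8672; 7 + 13.8672/60 = 7.231120
  S → negative
  Lon: split at 3 digits → 045° and 27.4853′; 45 + 27.4853/60 = 45.458088
  E → positive
Point 3:
  φ: 34′ + 45.8″ = 34.76333′; 8 + 34.76333/60 = 8.579389
  N → positive
  Lon: 8′ + 33.2″ = 8.55333′; 90 + 8.55333/60 = 90.142556
  E ⇒ keep positive
Point 4:
  Lat: degrees = first 2 digits = 5, minutes = 2.65643; 5 + 2.65643/60 = 5.044274
  S ⇒ negate
  λ: degrees = first 3 digits = 35, minutes = 36.0416; 35 + 36.0416/60 = 35.600693
  W → negative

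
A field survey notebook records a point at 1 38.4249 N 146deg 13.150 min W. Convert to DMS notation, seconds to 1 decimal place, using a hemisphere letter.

1°38′25.5″ N, 146°13′9.0″ W

Latitude: fractional minutes 0.42490 × 60 = 25.494″
Lon: fractional minutes 0.15000 × 60 = 9.000″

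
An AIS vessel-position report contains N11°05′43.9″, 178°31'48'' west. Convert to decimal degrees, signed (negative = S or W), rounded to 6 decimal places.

11.095528, -178.530000

φ: 11° + 5/60 + 43.9/3600 = 11 + 0.083333 + 0.012194 = 11.0955278
N ⇒ keep positive
Lon: 178° + 31/60 + 48/3600 = 178 + 0.516667 + 0.013333 = 178.5300000
W → negative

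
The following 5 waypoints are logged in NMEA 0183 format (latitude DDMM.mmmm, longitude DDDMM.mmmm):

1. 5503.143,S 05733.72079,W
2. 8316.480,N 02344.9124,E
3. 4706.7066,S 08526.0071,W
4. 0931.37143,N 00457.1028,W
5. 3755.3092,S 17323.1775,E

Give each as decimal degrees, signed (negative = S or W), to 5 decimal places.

1. -55.05238, -57.56201
2. 83.27467, 23.74854
3. -47.11178, -85.43345
4. 9.52286, -4.95171
5. -37.92182, 173.38629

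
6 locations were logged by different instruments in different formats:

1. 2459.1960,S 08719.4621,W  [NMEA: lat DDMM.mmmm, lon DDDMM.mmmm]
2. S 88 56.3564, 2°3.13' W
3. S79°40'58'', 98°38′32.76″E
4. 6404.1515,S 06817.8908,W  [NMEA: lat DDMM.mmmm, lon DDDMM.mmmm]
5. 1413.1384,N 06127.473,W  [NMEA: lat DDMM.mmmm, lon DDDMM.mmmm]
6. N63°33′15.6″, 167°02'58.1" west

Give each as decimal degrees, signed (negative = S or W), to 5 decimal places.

Point 1:
  Lat: split at 2 digits → 24° and 59.196′; 24 + 59.196/60 = 24.986600
  S ⇒ negate
  Longitude: degrees = first 3 digits = 87, minutes = 19.4621; 87 + 19.4621/60 = 87.324368
  hemisphere W, so the sign is −
Point 2:
  Lat: 56.3564′ = 0.939273°; total 88.939273
  S ⇒ negate
  Lon: 2 + 3.13/60 = 2.052167
  hemisphere W, so the sign is −
Point 3:
  Lat: 79° + 40/60 + 58/3600 = 79 + 0.666667 + 0.016111 = 79.682778
  S ⇒ negate
  Longitude: 98° + 38/60 + 32.76/3600 = 98 + 0.633333 + 0.009100 = 98.642433
  E ⇒ keep positive
Point 4:
  φ: split at 2 digits → 64° and 4.1515′; 64 + 4.1515/60 = 64.069192
  S ⇒ negate
  Lon: split at 3 digits → 068° and 17.8908′; 68 + 17.8908/60 = 68.298180
  hemisphere W, so the sign is −
Point 5:
  Lat: degrees = first 2 digits = 14, minutes = 13.1384; 14 + 13.1384/60 = 14.218973
  N → positive
  Longitude: degrees = first 3 digits = 61, minutes = 27.473; 61 + 27.473/60 = 61.457883
  W → negative
Point 6:
  Latitude: 63 + 33/60 + 15.6/3600 = 63.554333
  N → positive
  Lon: 167° + 2/60 + 58.1/3600 = 167 + 0.033333 + 0.016139 = 167.049472
  W ⇒ negate

1. -24.98660, -87.32437
2. -88.93927, -2.05217
3. -79.68278, 98.64243
4. -64.06919, -68.29818
5. 14.21897, -61.45788
6. 63.55433, -167.04947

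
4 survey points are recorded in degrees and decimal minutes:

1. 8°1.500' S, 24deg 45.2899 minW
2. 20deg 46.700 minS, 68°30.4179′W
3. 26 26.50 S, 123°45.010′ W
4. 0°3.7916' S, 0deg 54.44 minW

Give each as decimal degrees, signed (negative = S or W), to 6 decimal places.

Point 1:
  Latitude: 1.5′ = 0.025000°; total 8.0250000
  S → negative
  Longitude: 24 + 45.2899/60 = 24.7548317
  hemisphere W, so the sign is −
Point 2:
  Latitude: 20 + 46.7/60 = 20.7783333
  hemisphere S, so the sign is −
  Lon: 30.4179′ = 0.506965°; total 68.5069650
  W → negative
Point 3:
  Latitude: 26 + 26.5/60 = 26.4416667
  hemisphere S, so the sign is −
  Lon: 123 + 45.01/60 = 123.7501667
  W → negative
Point 4:
  Latitude: 0 + 3.7916/60 = 0.0631933
  S → negative
  Longitude: 0 + 54.44/60 = 0.9073333
  W ⇒ negate

1. -8.025000, -24.754832
2. -20.778333, -68.506965
3. -26.441667, -123.750167
4. -0.063193, -0.907333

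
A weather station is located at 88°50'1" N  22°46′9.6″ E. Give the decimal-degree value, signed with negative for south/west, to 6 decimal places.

88.833611, 22.769333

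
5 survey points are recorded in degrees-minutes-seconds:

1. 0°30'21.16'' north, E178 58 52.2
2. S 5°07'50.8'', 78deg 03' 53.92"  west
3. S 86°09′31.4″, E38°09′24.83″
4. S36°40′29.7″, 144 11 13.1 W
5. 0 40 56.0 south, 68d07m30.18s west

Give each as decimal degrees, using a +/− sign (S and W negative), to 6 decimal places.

Point 1:
  φ: 0° + 30/60 + 21.16/3600 = 0 + 0.500000 + 0.005878 = 0.5058778
  N ⇒ keep positive
  λ: 178 + 58/60 + 52.2/3600 = 178.9811667
  E → positive
Point 2:
  φ: 5 + 7/60 + 50.8/3600 = 5.1307778
  S ⇒ negate
  λ: 3′ + 53.92″ = 3.89867′; 78 + 3.89867/60 = 78.0649778
  W ⇒ negate
Point 3:
  Latitude: 9′ + 31.4″ = 9.52333′; 86 + 9.52333/60 = 86.1587222
  hemisphere S, so the sign is −
  Longitude: 9′ + 24.83″ = 9.41383′; 38 + 9.41383/60 = 38.1568972
  E → positive
Point 4:
  φ: 36 + 40/60 + 29.7/3600 = 36.6749167
  hemisphere S, so the sign is −
  Lon: 144 + 11/60 + 13.1/3600 = 144.1869722
  hemisphere W, so the sign is −
Point 5:
  Lat: 0 + 40/60 + 56/3600 = 0.6822222
  S → negative
  Lon: 68° + 7/60 + 30.18/3600 = 68 + 0.116667 + 0.008383 = 68.1250500
  W → negative

1. 0.505878, 178.981167
2. -5.130778, -78.064978
3. -86.158722, 38.156897
4. -36.674917, -144.186972
5. -0.682222, -68.125050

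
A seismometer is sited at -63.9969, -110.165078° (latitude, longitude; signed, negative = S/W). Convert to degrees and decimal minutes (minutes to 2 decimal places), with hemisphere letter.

63° 59.81′ S, 110° 9.90′ W

Latitude is negative → S; |value| = 63.996900
Lat: fractional part 0.996900 → 59.8140 minutes
Longitude is negative → W; |value| = 110.165078
Lon: 110° + 0.165078 × 60 = 110° 9.9047′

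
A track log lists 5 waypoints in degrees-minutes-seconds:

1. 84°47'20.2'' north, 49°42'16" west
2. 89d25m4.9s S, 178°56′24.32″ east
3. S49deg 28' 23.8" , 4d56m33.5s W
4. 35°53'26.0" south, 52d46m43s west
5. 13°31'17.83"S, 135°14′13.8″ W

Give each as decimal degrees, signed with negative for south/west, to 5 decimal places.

1. 84.78894, -49.70444
2. -89.41803, 178.94009
3. -49.47328, -4.94264
4. -35.89056, -52.77861
5. -13.52162, -135.23717

Point 1:
  Latitude: 84° + 47/60 + 20.2/3600 = 84 + 0.783333 + 0.005611 = 84.788944
  N ⇒ keep positive
  Longitude: 42′ + 16″ = 42.26667′; 49 + 42.26667/60 = 49.704444
  W ⇒ negate
Point 2:
  Lat: 25′ + 4.9″ = 25.08167′; 89 + 25.08167/60 = 89.418028
  hemisphere S, so the sign is −
  Longitude: 178 + 56/60 + 24.32/3600 = 178.940089
  E → positive
Point 3:
  Latitude: 49 + 28/60 + 23.8/3600 = 49.473278
  S → negative
  Longitude: 4° + 56/60 + 33.5/3600 = 4 + 0.933333 + 0.009306 = 4.942639
  W → negative
Point 4:
  φ: 53′ + 26″ = 53.43333′; 35 + 53.43333/60 = 35.890556
  S → negative
  Lon: 52° + 46/60 + 43/3600 = 52 + 0.766667 + 0.011944 = 52.778611
  hemisphere W, so the sign is −
Point 5:
  Lat: 13° + 31/60 + 17.83/3600 = 13 + 0.516667 + 0.004953 = 13.521619
  S ⇒ negate
  Lon: 135 + 14/60 + 13.8/3600 = 135.237167
  W ⇒ negate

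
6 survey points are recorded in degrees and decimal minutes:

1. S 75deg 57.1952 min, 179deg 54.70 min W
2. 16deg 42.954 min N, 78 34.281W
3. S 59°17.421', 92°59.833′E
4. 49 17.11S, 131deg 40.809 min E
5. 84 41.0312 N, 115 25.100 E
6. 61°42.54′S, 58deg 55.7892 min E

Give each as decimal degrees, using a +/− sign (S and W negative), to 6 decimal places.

Point 1:
  Lat: 57.1952′ = 0.953253°; total 75.9532533
  hemisphere S, so the sign is −
  Longitude: 54.7′ = 0.911667°; total 179.9116667
  W ⇒ negate
Point 2:
  φ: 42.954′ = 0.715900°; total 16.7159000
  N ⇒ keep positive
  λ: 34.281′ = 0.571350°; total 78.5713500
  W → negative
Point 3:
  Lat: 17.421′ = 0.290350°; total 59.2903500
  hemisphere S, so the sign is −
  Longitude: 92 + 59.833/60 = 92.9972167
  E → positive
Point 4:
  φ: 17.11′ = 0.285167°; total 49.2851667
  S → negative
  λ: 131 + 40.809/60 = 131.6801500
  E ⇒ keep positive
Point 5:
  φ: 41.0312′ = 0.683853°; total 84.6838533
  N → positive
  λ: 25.1′ = 0.418333°; total 115.4183333
  E → positive
Point 6:
  φ: 42.54′ = 0.709000°; total 61.7090000
  S → negative
  Lon: 55.7892′ = 0.929820°; total 58.9298200
  E ⇒ keep positive

1. -75.953253, -179.911667
2. 16.715900, -78.571350
3. -59.290350, 92.997217
4. -49.285167, 131.680150
5. 84.683853, 115.418333
6. -61.709000, 58.929820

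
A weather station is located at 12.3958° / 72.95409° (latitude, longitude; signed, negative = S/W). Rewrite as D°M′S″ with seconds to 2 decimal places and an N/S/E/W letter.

φ: whole degrees 12; 23.74800′ → 23′ and 44.8800″
Longitude: whole degrees 72; 57.24540′ → 57′ and 14.7240″

12°23′44.88″ N, 72°57′14.72″ E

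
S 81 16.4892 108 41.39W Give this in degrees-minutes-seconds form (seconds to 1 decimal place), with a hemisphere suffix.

81°16′29.4″ S, 108°41′23.4″ W

Latitude: fractional minutes 0.48920 × 60 = 29.352″
Lon: fractional minutes 0.39000 × 60 = 23.400″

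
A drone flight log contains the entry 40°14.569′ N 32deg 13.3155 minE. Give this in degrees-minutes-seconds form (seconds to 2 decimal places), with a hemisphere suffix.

40°14′34.14″ N, 32°13′18.93″ E

Latitude: 14.56900′ → 14′ and 0.56900 × 60 = 34.1400″
λ: 13.31550′ → 13′ and 0.31550 × 60 = 18.9300″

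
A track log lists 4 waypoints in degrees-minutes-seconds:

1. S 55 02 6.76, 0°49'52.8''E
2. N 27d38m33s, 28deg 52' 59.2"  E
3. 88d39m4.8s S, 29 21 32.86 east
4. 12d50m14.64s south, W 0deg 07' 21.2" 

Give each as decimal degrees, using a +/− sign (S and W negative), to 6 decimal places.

1. -55.035211, 0.831333
2. 27.642500, 28.883111
3. -88.651333, 29.359128
4. -12.837400, -0.122556

Point 1:
  Latitude: 55° + 2/60 + 6.76/3600 = 55 + 0.033333 + 0.001878 = 55.0352111
  S ⇒ negate
  Lon: 0° + 49/60 + 52.8/3600 = 0 + 0.816667 + 0.014667 = 0.8313333
  E ⇒ keep positive
Point 2:
  φ: 27° + 38/60 + 33/3600 = 27 + 0.633333 + 0.009167 = 27.6425000
  N → positive
  λ: 28 + 52/60 + 59.2/3600 = 28.8831111
  E → positive
Point 3:
  Lat: 88 + 39/60 + 4.8/3600 = 88.6513333
  S ⇒ negate
  Lon: 29 + 21/60 + 32.86/3600 = 29.3591278
  E ⇒ keep positive
Point 4:
  φ: 50′ + 14.64″ = 50.24400′; 12 + 50.24400/60 = 12.8374000
  hemisphere S, so the sign is −
  Lon: 7′ + 21.2″ = 7.35333′; 0 + 7.35333/60 = 0.1225556
  W ⇒ negate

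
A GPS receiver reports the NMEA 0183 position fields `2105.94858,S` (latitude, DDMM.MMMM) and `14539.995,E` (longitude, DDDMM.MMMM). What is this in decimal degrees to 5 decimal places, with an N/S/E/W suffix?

21.09914° S, 145.66658° E

Lat: split at 2 digits → 21° and 5.94858′; 21 + 5.94858/60 = 21.099143
Lon: degrees = first 3 digits = 145, minutes = 39.995; 145 + 39.995/60 = 145.666583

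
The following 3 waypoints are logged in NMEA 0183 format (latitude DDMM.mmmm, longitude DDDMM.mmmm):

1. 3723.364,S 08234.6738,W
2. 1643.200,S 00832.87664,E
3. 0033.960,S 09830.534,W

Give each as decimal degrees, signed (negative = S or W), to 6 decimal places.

1. -37.389400, -82.577897
2. -16.720000, 8.547944
3. -0.566000, -98.508900

Point 1:
  Latitude: degrees = first 2 digits = 37, minutes = 23.364; 37 + 23.364/60 = 37.3894000
  S → negative
  λ: split at 3 digits → 082° and 34.6738′; 82 + 34.6738/60 = 82.5778967
  hemisphere W, so the sign is −
Point 2:
  Lat: degrees = first 2 digits = 16, minutes = 43.2; 16 + 43.2/60 = 16.7200000
  S → negative
  Longitude: split at 3 digits → 008° and 32.87664′; 8 + 32.87664/60 = 8.5479440
  E → positive
Point 3:
  φ: split at 2 digits → 00° and 33.96′; 0 + 33.96/60 = 0.5660000
  S ⇒ negate
  Lon: degrees = first 3 digits = 98, minutes = 30.534; 98 + 30.534/60 = 98.5089000
  W ⇒ negate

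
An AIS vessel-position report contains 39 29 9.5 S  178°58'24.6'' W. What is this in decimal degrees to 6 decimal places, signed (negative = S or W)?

Lat: 39 + 29/60 + 9.5/3600 = 39.4859722
S → negative
λ: 58′ + 24.6″ = 58.41000′; 178 + 58.41000/60 = 178.9735000
hemisphere W, so the sign is −

-39.485972, -178.973500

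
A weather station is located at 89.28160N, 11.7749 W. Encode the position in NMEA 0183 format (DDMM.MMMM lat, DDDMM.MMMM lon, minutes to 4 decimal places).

Latitude: fractional part 0.281600 → 16.896000 minutes
Longitude: minutes = (11.774900 − 11) × 60 = 46.494000

8916.8960,N / 01146.4940,W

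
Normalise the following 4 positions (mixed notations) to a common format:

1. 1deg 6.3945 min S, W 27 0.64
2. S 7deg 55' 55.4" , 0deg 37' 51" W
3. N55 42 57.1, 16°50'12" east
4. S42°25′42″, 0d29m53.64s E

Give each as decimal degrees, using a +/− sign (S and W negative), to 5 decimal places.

1. -1.10658, -27.01067
2. -7.93206, -0.63083
3. 55.71586, 16.83667
4. -42.42833, 0.49823

Point 1:
  Latitude: 6.3945′ = 0.106575°; total 1.106575
  S → negative
  λ: 0.64′ = 0.010667°; total 27.010667
  hemisphere W, so the sign is −
Point 2:
  φ: 55′ + 55.4″ = 55.92333′; 7 + 55.92333/60 = 7.932056
  hemisphere S, so the sign is −
  λ: 0 + 37/60 + 51/3600 = 0.630833
  W ⇒ negate
Point 3:
  Latitude: 42′ + 57.1″ = 42.95167′; 55 + 42.95167/60 = 55.715861
  N → positive
  Lon: 16° + 50/60 + 12/3600 = 16 + 0.833333 + 0.003333 = 16.836667
  E ⇒ keep positive
Point 4:
  Lat: 25′ + 42″ = 25.70000′; 42 + 25.70000/60 = 42.428333
  S ⇒ negate
  Lon: 29′ + 53.64″ = 29.89400′; 0 + 29.89400/60 = 0.498233
  E → positive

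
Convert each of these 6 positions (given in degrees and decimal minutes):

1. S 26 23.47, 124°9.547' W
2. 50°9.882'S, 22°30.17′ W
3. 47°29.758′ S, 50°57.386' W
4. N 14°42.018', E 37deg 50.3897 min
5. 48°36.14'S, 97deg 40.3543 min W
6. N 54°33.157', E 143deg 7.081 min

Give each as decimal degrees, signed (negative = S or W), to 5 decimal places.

1. -26.39117, -124.15912
2. -50.16470, -22.50283
3. -47.49597, -50.95643
4. 14.70030, 37.83983
5. -48.60233, -97.67257
6. 54.55262, 143.11802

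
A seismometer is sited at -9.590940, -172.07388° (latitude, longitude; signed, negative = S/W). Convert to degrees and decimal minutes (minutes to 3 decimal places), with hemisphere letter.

9° 35.456′ S, 172° 4.433′ W

Latitude is negative → S; |value| = 9.590940
Latitude: 9° + 0.590940 × 60 = 9° 35.45640′
Longitude is negative → W; |value| = 172.073880
λ: minutes = (172.073880 − 172) × 60 = 4.43280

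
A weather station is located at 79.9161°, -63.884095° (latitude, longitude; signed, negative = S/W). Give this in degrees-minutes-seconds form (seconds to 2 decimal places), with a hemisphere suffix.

79°54′57.96″ N, 63°53′2.74″ W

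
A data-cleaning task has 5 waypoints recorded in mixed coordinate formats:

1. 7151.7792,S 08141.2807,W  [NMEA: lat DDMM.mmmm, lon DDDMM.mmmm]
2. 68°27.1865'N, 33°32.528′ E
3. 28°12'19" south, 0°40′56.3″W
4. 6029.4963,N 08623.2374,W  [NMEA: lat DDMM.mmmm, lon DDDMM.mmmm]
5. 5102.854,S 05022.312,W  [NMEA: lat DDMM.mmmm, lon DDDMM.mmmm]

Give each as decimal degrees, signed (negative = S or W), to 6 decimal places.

Point 1:
  Latitude: degrees = first 2 digits = 71, minutes = 51.7792; 71 + 51.7792/60 = 71.8629867
  S ⇒ negate
  Longitude: split at 3 digits → 081° and 41.2807′; 81 + 41.2807/60 = 81.6880117
  hemisphere W, so the sign is −
Point 2:
  Lat: 68 + 27.1865/60 = 68.4531083
  N → positive
  Lon: 33 + 32.528/60 = 33.5421333
  E ⇒ keep positive
Point 3:
  Latitude: 28 + 12/60 + 19/3600 = 28.2052778
  hemisphere S, so the sign is −
  Lon: 0 + 40/60 + 56.3/3600 = 0.6823056
  W → negative
Point 4:
  Latitude: degrees = first 2 digits = 60, minutes = 29.4963; 60 + 29.4963/60 = 60.4916050
  N ⇒ keep positive
  Lon: split at 3 digits → 086° and 23.2374′; 86 + 23.2374/60 = 86.3872900
  hemisphere W, so the sign is −
Point 5:
  Latitude: split at 2 digits → 51° and 2.854′; 51 + 2.854/60 = 51.0475667
  hemisphere S, so the sign is −
  λ: split at 3 digits → 050° and 22.312′; 50 + 22.312/60 = 50.3718667
  hemisphere W, so the sign is −

1. -71.862987, -81.688012
2. 68.453108, 33.542133
3. -28.205278, -0.682306
4. 60.491605, -86.387290
5. -51.047567, -50.371867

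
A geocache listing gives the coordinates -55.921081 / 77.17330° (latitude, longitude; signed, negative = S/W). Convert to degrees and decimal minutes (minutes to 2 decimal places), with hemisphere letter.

55° 55.26′ S, 77° 10.40′ E

Latitude is negative → S; |value| = 55.921081
Latitude: minutes = (55.921081 − 55) × 60 = 55.2649
Lon: fractional part 0.173300 → 10.3980 minutes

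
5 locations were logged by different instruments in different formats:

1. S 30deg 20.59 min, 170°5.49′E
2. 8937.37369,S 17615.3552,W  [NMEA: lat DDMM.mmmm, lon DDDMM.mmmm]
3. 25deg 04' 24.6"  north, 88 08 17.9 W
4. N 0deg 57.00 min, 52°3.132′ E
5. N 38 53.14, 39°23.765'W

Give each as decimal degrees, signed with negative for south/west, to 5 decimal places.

Point 1:
  φ: 20.59′ = 0.343167°; total 30.343167
  S ⇒ negate
  λ: 5.49′ = 0.091500°; total 170.091500
  E ⇒ keep positive
Point 2:
  Lat: split at 2 digits → 89° and 37.37369′; 89 + 37.37369/60 = 89.622895
  S ⇒ negate
  Longitude: split at 3 digits → 176° and 15.3552′; 176 + 15.3552/60 = 176.255920
  W → negative
Point 3:
  Lat: 4′ + 24.6″ = 4.41000′; 25 + 4.41000/60 = 25.073500
  N ⇒ keep positive
  Lon: 88° + 8/60 + 17.9/3600 = 88 + 0.133333 + 0.004972 = 88.138306
  W ⇒ negate
Point 4:
  Latitude: 57′ = 0.950000°; total 0.950000
  N → positive
  Longitude: 3.132′ = 0.052200°; total 52.052200
  E → positive
Point 5:
  Latitude: 38 + 53.14/60 = 38.885667
  N → positive
  λ: 23.765′ = 0.396083°; total 39.396083
  hemisphere W, so the sign is −

1. -30.34317, 170.09150
2. -89.62289, -176.25592
3. 25.07350, -88.13831
4. 0.95000, 52.05220
5. 38.88567, -39.39608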